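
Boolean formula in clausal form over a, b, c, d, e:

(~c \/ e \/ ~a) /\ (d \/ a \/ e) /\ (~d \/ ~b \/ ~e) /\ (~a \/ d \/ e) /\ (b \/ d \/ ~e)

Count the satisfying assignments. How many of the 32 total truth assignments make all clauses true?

14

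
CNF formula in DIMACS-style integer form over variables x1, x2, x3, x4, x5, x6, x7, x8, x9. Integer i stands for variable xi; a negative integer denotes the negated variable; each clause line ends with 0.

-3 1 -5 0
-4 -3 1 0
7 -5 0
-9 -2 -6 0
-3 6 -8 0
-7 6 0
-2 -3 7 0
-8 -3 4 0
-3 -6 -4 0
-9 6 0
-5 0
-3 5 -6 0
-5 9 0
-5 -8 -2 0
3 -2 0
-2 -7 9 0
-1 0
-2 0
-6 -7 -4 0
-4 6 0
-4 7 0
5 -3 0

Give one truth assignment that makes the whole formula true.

The clause (¬x5) is unit: x5 must be False.
(¬x1) is a unit clause, so x1 = False.
The clause (¬x2) is unit: x2 must be False.
The clause (¬x3) is unit: x3 must be False.
x4 occurs only negated in the remaining clauses — set x4 = False.
Set x6 = True and propagate.
x7, x8, x9 are now unconstrained; take x7 = True, x8 = True, x9 = True.
Every clause has at least one true literal under this assignment.

x1=F, x2=F, x3=F, x4=F, x5=F, x6=T, x7=T, x8=T, x9=T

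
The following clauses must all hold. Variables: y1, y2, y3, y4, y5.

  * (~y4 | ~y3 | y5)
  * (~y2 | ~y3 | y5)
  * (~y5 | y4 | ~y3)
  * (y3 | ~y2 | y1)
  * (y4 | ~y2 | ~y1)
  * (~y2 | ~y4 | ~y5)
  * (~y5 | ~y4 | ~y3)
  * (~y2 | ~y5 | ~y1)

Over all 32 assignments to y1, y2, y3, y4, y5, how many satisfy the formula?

11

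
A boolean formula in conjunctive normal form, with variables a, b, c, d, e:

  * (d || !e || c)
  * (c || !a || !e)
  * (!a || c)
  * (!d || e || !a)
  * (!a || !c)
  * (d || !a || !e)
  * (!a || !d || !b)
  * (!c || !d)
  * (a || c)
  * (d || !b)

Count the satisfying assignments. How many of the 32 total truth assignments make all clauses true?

2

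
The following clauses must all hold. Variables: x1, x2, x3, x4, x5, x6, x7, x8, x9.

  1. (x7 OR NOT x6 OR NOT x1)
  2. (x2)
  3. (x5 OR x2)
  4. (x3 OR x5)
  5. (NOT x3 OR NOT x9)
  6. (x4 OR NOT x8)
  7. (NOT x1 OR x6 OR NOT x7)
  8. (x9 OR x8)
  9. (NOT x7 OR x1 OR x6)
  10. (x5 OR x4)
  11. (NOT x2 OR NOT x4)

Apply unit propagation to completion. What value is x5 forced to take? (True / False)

True

Unit clause (x2) sets x2 = True.
(NOT x4 OR NOT x2): since x2 = True, the clause reduces to (NOT x4). x4 = False.
In (x4 OR NOT x8), x4 is now false; NOT x8 must hold, so x8 = False.
From (x8 OR x9) and x8 = False: x9 = True.
From (NOT x3 OR NOT x9) and x9 = True: x3 = False.
In (x5 OR x3), x3 is now false; x5 must hold, so x5 = True.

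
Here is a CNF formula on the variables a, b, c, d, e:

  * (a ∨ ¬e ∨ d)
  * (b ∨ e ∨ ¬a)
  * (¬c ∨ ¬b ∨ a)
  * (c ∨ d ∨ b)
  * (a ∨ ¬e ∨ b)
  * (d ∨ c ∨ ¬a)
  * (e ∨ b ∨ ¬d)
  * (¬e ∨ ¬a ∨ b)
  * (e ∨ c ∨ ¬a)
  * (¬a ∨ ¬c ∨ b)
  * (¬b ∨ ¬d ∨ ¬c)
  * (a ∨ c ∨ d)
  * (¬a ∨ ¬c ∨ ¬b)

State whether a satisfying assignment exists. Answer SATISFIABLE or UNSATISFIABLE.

Set a = False and propagate.
Try b = False.
  then e is forced to False.
  then d is forced to False.
  then c is forced to True.
So a=F, b=F, c=T, d=F, e=F is a satisfying assignment.

SATISFIABLE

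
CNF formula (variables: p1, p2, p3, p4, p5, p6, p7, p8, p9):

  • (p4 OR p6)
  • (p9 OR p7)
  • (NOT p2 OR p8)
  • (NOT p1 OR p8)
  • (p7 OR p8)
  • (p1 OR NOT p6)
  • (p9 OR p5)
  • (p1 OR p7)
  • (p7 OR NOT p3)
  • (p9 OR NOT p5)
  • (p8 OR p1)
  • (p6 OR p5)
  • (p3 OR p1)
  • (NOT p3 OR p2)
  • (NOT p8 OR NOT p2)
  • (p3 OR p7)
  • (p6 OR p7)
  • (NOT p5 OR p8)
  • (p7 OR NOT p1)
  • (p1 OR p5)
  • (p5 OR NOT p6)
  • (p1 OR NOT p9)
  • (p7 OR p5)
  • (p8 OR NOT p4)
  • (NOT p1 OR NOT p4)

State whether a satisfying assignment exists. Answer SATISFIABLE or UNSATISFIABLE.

Pure literal: p7 appears only positively; assign p7 = True.
Branch on p1: take p1 = True.
  then p8 is forced to True.
  then p2 is forced to False.
  then p3 is forced to False.
  then p4 is forced to False.
  then p6 is forced to True.
  then p5 is forced to True.
  then p9 is forced to True.
Every clause has at least one true literal under this assignment.
So p1=T, p2=F, p3=F, p4=F, p5=T, p6=T, p7=T, p8=T, p9=T is a satisfying assignment.

SATISFIABLE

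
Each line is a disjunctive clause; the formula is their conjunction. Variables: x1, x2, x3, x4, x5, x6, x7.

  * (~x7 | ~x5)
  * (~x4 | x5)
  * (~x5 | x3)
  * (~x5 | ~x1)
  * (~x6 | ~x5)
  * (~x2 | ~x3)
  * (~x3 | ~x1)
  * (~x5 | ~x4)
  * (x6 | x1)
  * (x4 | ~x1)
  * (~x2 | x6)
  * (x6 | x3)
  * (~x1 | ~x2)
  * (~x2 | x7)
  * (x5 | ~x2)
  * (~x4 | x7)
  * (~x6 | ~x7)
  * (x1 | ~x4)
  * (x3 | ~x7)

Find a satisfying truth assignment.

x1 = False  x2 = False  x3 = False  x4 = False  x5 = False  x6 = True  x7 = False

Check each clause:
  1. (~x7 | ~x5) — ~x7 is true.
  2. (x5 | ~x4) — ~x4 is true.
  3. (x3 | ~x5) — ~x5 is true.
  4. (~x5 | ~x1) — ~x5 is true.
  5. (~x6 | ~x5) — ~x5 is true.
  6. (~x2 | ~x3) — ~x3 is true.
  7. (~x3 | ~x1) — ~x3 is true.
  8. (~x5 | ~x4) — ~x5 is true.
  9. (x6 | x1) — x6 is true.
  10. (~x1 | x4) — ~x1 is true.
  11. (~x2 | x6) — x6 is true.
  12. (x6 | x3) — x6 is true.
  13. (~x1 | ~x2) — ~x2 is true.
  14. (x7 | ~x2) — ~x2 is true.
  15. (~x2 | x5) — ~x2 is true.
  16. (~x4 | x7) — ~x4 is true.
  17. (~x6 | ~x7) — ~x7 is true.
  18. (~x4 | x1) — ~x4 is true.
  19. (~x7 | x3) — ~x7 is true.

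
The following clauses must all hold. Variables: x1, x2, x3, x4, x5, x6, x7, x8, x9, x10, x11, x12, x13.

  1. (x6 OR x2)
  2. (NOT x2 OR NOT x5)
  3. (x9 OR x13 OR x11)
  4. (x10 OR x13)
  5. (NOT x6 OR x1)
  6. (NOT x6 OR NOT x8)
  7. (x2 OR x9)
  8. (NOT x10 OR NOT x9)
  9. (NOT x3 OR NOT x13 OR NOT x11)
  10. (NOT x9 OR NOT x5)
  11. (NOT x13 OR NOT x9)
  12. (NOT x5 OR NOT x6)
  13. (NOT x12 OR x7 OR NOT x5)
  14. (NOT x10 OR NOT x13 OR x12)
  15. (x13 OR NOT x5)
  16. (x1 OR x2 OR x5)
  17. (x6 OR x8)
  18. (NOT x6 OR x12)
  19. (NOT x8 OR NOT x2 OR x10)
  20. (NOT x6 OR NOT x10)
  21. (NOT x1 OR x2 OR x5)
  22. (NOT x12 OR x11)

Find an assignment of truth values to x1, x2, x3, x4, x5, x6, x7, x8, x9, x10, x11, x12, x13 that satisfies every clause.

x1 = False, x2 = True, x3 = False, x4 = True, x5 = False, x6 = False, x7 = True, x8 = True, x9 = False, x10 = True, x11 = True, x12 = True, x13 = False

Check each clause:
  1. (x6 OR x2) — x2 is true.
  2. (NOT x2 OR NOT x5) — NOT x5 is true.
  3. (x11 OR x13 OR x9) — x11 is true.
  4. (x13 OR x10) — x10 is true.
  5. (x1 OR NOT x6) — NOT x6 is true.
  6. (NOT x6 OR NOT x8) — NOT x6 is true.
  7. (x9 OR x2) — x2 is true.
  8. (NOT x9 OR NOT x10) — NOT x9 is true.
  9. (NOT x3 OR NOT x11 OR NOT x13) — NOT x13 is true.
  10. (NOT x9 OR NOT x5) — NOT x5 is true.
  11. (NOT x9 OR NOT x13) — NOT x13 is true.
  12. (NOT x6 OR NOT x5) — NOT x6 is true.
  13. (x7 OR NOT x12 OR NOT x5) — NOT x5 is true.
  14. (NOT x13 OR NOT x10 OR x12) — NOT x13 is true.
  15. (x13 OR NOT x5) — NOT x5 is true.
  16. (x2 OR x5 OR x1) — x2 is true.
  17. (x8 OR x6) — x8 is true.
  18. (NOT x6 OR x12) — NOT x6 is true.
  19. (NOT x2 OR x10 OR NOT x8) — x10 is true.
  20. (NOT x10 OR NOT x6) — NOT x6 is true.
  21. (NOT x1 OR x2 OR x5) — x2 is true.
  22. (x11 OR NOT x12) — x11 is true.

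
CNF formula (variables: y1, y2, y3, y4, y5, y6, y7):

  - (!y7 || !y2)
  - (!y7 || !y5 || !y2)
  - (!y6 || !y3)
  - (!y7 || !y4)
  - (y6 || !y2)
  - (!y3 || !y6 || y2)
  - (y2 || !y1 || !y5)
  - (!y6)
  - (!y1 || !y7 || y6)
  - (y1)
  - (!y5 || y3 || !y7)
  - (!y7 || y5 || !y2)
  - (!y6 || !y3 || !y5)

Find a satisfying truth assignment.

y1=T  y2=F  y3=F  y4=T  y5=F  y6=F  y7=F

Check each clause:
  1. (!y7 || !y2) — !y7 is true.
  2. (!y5 || !y7 || !y2) — !y7 is true.
  3. (!y3 || !y6) — !y6 is true.
  4. (!y4 || !y7) — !y7 is true.
  5. (!y2 || y6) — !y2 is true.
  6. (y2 || !y3 || !y6) — !y6 is true.
  7. (!y5 || !y1 || y2) — !y5 is true.
  8. (!y6) — !y6 is true.
  9. (!y7 || !y1 || y6) — !y7 is true.
  10. (y1) — y1 is true.
  11. (!y7 || !y5 || y3) — !y7 is true.
  12. (!y7 || y5 || !y2) — !y7 is true.
  13. (!y6 || !y5 || !y3) — !y6 is true.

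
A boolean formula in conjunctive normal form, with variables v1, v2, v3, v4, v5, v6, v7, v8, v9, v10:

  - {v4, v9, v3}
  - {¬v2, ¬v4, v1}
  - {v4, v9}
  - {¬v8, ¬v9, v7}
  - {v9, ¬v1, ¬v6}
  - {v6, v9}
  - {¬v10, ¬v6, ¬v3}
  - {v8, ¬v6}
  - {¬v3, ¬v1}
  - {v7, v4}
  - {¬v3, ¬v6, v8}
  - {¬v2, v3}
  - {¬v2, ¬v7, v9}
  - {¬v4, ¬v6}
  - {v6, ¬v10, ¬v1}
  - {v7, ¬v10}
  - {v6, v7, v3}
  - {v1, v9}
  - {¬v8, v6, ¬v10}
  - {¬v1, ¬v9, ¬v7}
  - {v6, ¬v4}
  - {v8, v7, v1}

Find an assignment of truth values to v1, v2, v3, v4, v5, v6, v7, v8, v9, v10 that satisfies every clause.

v1=F, v2=T, v3=T, v4=F, v5=F, v6=F, v7=T, v8=F, v9=T, v10=F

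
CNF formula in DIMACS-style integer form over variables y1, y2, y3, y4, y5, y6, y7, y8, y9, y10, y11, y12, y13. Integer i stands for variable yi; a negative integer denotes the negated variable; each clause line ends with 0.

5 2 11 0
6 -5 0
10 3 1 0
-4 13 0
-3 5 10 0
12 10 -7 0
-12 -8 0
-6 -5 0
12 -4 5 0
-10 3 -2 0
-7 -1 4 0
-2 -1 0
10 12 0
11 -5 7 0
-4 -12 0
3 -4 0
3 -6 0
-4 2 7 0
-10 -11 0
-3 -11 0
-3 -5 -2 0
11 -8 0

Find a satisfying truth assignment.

y1=True  y2=False  y3=False  y4=False  y5=False  y6=False  y7=False  y8=False  y9=False  y10=False  y11=True  y12=True  y13=False

Check each clause:
  1. (y11 ∨ y2 ∨ y5) — y11 is true.
  2. (¬y5 ∨ y6) — ¬y5 is true.
  3. (y10 ∨ y1 ∨ y3) — y1 is true.
  4. (y13 ∨ ¬y4) — ¬y4 is true.
  5. (¬y3 ∨ y10 ∨ y5) — ¬y3 is true.
  6. (y12 ∨ ¬y7 ∨ y10) — ¬y7 is true.
  7. (¬y12 ∨ ¬y8) — ¬y8 is true.
  8. (¬y5 ∨ ¬y6) — ¬y6 is true.
  9. (y5 ∨ y12 ∨ ¬y4) — y12 is true.
  10. (y3 ∨ ¬y2 ∨ ¬y10) — ¬y10 is true.
  11. (¬y7 ∨ y4 ∨ ¬y1) — ¬y7 is true.
  12. (¬y1 ∨ ¬y2) — ¬y2 is true.
  13. (y10 ∨ y12) — y12 is true.
  14. (y7 ∨ y11 ∨ ¬y5) — y11 is true.
  15. (¬y12 ∨ ¬y4) — ¬y4 is true.
  16. (¬y4 ∨ y3) — ¬y4 is true.
  17. (y3 ∨ ¬y6) — ¬y6 is true.
  18. (y2 ∨ ¬y4 ∨ y7) — ¬y4 is true.
  19. (¬y11 ∨ ¬y10) — ¬y10 is true.
  20. (¬y11 ∨ ¬y3) — ¬y3 is true.
  21. (¬y2 ∨ ¬y3 ∨ ¬y5) — ¬y5 is true.
  22. (¬y8 ∨ y11) — ¬y8 is true.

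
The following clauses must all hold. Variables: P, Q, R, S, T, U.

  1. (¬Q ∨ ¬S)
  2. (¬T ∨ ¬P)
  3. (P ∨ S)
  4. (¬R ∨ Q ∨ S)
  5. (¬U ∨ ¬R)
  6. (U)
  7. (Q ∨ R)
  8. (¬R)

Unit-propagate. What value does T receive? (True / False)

False

Unit clause (U) sets U = True.
From (¬R ∨ ¬U) and U = True: R = False.
In (Q ∨ R), R is now false; Q must hold, so Q = True.
(¬S ∨ ¬Q) with Q = True leaves only ¬S, so S = False.
(P ∨ S): since S = False, the clause reduces to (P). P = True.
(¬P ∨ ¬T): since P = True, the clause reduces to (¬T). T = False.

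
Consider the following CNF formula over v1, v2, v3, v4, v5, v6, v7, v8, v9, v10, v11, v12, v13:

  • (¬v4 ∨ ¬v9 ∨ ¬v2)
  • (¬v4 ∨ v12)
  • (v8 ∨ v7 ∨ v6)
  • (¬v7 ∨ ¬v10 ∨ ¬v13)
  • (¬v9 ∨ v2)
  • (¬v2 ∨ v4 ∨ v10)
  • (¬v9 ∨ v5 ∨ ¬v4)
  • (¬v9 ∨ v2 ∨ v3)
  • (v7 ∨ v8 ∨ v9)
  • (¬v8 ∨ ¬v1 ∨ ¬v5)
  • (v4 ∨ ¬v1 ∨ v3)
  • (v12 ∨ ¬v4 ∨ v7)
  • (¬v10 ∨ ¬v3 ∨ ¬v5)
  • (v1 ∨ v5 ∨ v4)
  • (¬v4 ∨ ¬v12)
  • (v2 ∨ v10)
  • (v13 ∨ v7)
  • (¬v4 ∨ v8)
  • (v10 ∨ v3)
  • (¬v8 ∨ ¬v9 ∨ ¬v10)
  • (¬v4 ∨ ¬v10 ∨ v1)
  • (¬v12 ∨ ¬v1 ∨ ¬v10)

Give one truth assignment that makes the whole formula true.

v1 = 1, v2 = 1, v3 = 1, v4 = 0, v5 = 0, v6 = 1, v7 = 0, v8 = 0, v9 = 1, v10 = 1, v11 = 1, v12 = 0, v13 = 1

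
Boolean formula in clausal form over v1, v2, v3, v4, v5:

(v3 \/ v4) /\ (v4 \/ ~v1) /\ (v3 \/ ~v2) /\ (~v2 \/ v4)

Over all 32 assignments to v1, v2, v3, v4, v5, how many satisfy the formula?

14

Split on v4, then v2.
  v4=1, v2=1: remaining (v1,v3,v5) ∈ {(0,1,0); (0,1,1); (1,1,0); (1,1,1)} — 4.
  v4=1, v2=0: v1, v3, v5 free → 2^3 = 8.
  v4=0, v2=1: a clause becomes empty — 0.
  v4=0, v2=0: remaining (v1,v3,v5) ∈ {(0,1,0); (0,1,1)} — 2.
Total: 4 + 8 + 0 + 2 = 14.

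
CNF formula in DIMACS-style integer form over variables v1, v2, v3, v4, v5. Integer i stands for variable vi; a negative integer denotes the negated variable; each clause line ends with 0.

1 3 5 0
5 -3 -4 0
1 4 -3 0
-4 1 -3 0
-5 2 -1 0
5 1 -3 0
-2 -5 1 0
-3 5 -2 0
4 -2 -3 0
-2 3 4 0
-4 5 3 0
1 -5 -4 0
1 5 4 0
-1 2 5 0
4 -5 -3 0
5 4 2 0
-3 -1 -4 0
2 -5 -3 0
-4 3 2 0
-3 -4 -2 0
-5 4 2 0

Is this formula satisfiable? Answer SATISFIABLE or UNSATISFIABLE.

Branch on v1: take v1 = True.
For the remaining variables, v2 = True, v3 = False, v4 = True, v5 = True works.
Every clause has at least one true literal under this assignment.
So v1=T, v2=T, v3=F, v4=T, v5=T is a satisfying assignment.

SATISFIABLE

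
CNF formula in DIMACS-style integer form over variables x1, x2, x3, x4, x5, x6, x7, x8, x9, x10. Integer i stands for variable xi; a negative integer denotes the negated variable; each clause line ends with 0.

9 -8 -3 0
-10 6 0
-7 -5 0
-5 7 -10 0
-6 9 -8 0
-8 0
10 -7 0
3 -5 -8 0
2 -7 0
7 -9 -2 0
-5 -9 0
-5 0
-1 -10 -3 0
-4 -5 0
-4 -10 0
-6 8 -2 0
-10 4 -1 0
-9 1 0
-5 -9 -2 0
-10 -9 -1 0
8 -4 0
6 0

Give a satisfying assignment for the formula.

Unit propagation: (¬x8) forces x8 = False.
Unit propagation: (¬x5) forces x5 = False.
The clause (¬x4) is unit: x4 must be False.
Unit propagation: (x6) forces x6 = True.
The clause (¬x2) is unit: x2 must be False.
Unit propagation: (¬x7) forces x7 = False.
Pure literal: x3 appears only negated; assign x3 = False.
Pure literal: x9 appears only negated; assign x9 = False.
Branch on x1: take x1 = True.
  then x10 is forced to False.
Check each clause:
  1. {x9, ¬x3, ¬x8} — ¬x8 is true.
  2. {¬x10, x6} — x6 is true.
  3. {¬x5, ¬x7} — ¬x7 is true.
  4. {¬x10, x7, ¬x5} — ¬x5 is true.
  5. {¬x8, ¬x6, x9} — ¬x8 is true.
  6. {¬x8} — ¬x8 is true.
  7. {¬x7, x10} — ¬x7 is true.
  8. {¬x8, x3, ¬x5} — ¬x8 is true.
  9. {¬x7, x2} — ¬x7 is true.
  10. {¬x2, ¬x9, x7} — ¬x9 is true.
  11. {¬x5, ¬x9} — ¬x5 is true.
  12. {¬x5} — ¬x5 is true.
  13. {¬x3, ¬x10, ¬x1} — ¬x3 is true.
  14. {¬x4, ¬x5} — ¬x5 is true.
  15. {¬x10, ¬x4} — ¬x4 is true.
  16. {¬x6, x8, ¬x2} — ¬x2 is true.
  17. {¬x1, x4, ¬x10} — ¬x10 is true.
  18. {¬x9, x1} — x1 is true.
  19. {¬x2, ¬x9, ¬x5} — ¬x5 is true.
  20. {¬x1, ¬x10, ¬x9} — ¬x10 is true.
  21. {x8, ¬x4} — ¬x4 is true.
  22. {x6} — x6 is true.

x1 = 1, x2 = 0, x3 = 0, x4 = 0, x5 = 0, x6 = 1, x7 = 0, x8 = 0, x9 = 0, x10 = 0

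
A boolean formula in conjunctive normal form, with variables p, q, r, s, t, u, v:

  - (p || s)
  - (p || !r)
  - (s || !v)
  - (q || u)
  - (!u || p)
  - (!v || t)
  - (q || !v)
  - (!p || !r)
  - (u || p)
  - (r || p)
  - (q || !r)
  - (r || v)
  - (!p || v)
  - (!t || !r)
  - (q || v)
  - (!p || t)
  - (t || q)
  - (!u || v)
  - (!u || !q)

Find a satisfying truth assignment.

p = True, q = True, r = False, s = True, t = True, u = False, v = True

Check each clause:
  1. (p || s) — p is true.
  2. (!r || p) — p is true.
  3. (!v || s) — s is true.
  4. (q || u) — q is true.
  5. (p || !u) — p is true.
  6. (t || !v) — t is true.
  7. (!v || q) — q is true.
  8. (!r || !p) — !r is true.
  9. (p || u) — p is true.
  10. (p || r) — p is true.
  11. (!r || q) — q is true.
  12. (r || v) — v is true.
  13. (!p || v) — v is true.
  14. (!t || !r) — !r is true.
  15. (v || q) — q is true.
  16. (!p || t) — t is true.
  17. (t || q) — q is true.
  18. (v || !u) — !u is true.
  19. (!q || !u) — !u is true.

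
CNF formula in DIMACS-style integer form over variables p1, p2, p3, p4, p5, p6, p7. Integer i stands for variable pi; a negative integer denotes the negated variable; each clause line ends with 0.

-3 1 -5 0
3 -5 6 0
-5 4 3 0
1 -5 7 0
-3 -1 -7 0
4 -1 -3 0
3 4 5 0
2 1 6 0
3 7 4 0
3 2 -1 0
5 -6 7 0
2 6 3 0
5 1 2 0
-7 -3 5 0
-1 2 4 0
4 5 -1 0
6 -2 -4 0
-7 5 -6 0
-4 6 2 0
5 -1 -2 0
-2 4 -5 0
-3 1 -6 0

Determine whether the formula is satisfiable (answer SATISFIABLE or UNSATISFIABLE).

Try p1 = True.
For the remaining variables, p2 = False, p3 = True, p4 = True, p5 = True, p6 = True, p7 = False works.
So p1=True, p2=False, p3=True, p4=True, p5=True, p6=True, p7=False is a satisfying assignment.

SATISFIABLE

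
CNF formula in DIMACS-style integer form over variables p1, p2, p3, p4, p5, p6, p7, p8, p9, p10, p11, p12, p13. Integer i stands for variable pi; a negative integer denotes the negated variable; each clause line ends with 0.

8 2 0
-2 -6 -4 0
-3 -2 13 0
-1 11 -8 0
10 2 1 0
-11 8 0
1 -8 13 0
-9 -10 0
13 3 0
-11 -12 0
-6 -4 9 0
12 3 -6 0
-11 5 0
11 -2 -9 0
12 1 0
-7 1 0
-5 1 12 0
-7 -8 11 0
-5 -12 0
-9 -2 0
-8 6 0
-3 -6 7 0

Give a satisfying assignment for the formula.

p1 = T  p2 = T  p3 = T  p4 = F  p5 = F  p6 = T  p7 = T  p8 = F  p9 = F  p10 = T  p11 = F  p12 = T  p13 = T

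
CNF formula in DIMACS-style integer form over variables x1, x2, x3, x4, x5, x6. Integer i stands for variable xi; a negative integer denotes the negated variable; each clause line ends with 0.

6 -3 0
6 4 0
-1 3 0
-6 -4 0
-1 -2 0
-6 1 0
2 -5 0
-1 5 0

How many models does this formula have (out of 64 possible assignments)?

3

Satisfying assignments:
  x1=0 x2=0 x3=0 x4=1 x5=0 x6=0
  x1=0 x2=1 x3=0 x4=1 x5=0 x6=0
  x1=0 x2=1 x3=0 x4=1 x5=1 x6=0
That's 3 in total.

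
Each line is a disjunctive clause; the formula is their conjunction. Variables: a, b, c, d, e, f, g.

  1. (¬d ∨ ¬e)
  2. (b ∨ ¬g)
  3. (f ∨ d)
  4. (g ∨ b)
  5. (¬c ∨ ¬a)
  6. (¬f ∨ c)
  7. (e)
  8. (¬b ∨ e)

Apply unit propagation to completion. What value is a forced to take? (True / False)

False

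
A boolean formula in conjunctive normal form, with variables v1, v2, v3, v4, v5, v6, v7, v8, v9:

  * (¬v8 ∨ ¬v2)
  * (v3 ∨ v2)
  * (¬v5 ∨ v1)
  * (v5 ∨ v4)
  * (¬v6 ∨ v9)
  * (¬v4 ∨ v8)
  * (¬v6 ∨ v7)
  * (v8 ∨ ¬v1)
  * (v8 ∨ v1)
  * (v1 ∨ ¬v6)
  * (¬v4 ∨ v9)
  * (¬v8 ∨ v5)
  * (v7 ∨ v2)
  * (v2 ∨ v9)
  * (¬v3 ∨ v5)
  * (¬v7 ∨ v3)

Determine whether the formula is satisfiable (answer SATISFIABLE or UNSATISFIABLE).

SATISFIABLE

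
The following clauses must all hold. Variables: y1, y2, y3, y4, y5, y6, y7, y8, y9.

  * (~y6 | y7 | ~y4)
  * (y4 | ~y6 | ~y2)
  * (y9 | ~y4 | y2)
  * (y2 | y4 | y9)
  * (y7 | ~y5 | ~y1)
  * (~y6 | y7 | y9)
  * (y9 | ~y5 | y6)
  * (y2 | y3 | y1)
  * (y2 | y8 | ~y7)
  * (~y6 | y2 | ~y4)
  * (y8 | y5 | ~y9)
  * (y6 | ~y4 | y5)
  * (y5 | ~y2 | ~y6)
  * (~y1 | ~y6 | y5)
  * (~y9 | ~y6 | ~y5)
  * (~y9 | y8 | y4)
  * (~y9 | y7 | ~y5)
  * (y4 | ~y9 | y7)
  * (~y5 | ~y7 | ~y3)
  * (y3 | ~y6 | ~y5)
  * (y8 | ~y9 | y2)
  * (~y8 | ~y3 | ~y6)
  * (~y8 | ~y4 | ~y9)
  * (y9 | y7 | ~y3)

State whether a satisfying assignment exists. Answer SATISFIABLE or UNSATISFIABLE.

Set y1 = True and propagate.
For the remaining variables, y2 = False, y3 = False, y4 = False, y5 = True, y6 = False, y7 = True, y8 = True, y9 = True works.
So y1=True  y2=False  y3=False  y4=False  y5=True  y6=False  y7=True  y8=True  y9=True is a satisfying assignment.

SATISFIABLE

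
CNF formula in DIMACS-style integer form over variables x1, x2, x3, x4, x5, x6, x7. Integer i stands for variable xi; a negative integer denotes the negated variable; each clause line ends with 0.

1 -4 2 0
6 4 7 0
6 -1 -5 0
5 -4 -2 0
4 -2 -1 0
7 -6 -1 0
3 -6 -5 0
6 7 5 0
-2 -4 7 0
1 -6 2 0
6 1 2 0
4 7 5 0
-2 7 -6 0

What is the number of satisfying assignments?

21

Split on x6, then x2.
  x6=T, x2=T: 5 of the 32 assignments to (x1,x3,x4,x5,x7) work.
  x6=T, x2=F: x4 free; 3 ways for (x1,x3,x5,x7) × 2^1 = 6.
  x6=F, x2=T: x3 free; 3 ways for (x1,x4,x5,x7) × 2^1 = 6.
  x6=F, x2=F: remaining (x1,x3,x4,x5,x7) ∈ {(T,F,F,F,T); (T,F,T,F,T); (T,T,F,F,T); (T,T,T,F,T)} — 4.
Total: 5 + 6 + 6 + 4 = 21.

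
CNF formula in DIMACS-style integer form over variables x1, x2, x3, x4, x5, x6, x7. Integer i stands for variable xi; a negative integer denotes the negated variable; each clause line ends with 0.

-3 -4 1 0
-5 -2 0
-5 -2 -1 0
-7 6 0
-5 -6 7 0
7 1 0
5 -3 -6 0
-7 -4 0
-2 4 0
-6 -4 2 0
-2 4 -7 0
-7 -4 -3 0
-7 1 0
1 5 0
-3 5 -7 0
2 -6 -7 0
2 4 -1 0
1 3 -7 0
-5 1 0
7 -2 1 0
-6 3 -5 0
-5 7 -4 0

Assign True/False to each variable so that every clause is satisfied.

x1 = T, x2 = T, x3 = F, x4 = T, x5 = F, x6 = T, x7 = F

Check each clause:
  1. (x1 ∨ ¬x4 ∨ ¬x3) — x1 is true.
  2. (¬x2 ∨ ¬x5) — ¬x5 is true.
  3. (¬x1 ∨ ¬x2 ∨ ¬x5) — ¬x5 is true.
  4. (x6 ∨ ¬x7) — ¬x7 is true.
  5. (x7 ∨ ¬x5 ∨ ¬x6) — ¬x5 is true.
  6. (x7 ∨ x1) — x1 is true.
  7. (¬x6 ∨ ¬x3 ∨ x5) — ¬x3 is true.
  8. (¬x4 ∨ ¬x7) — ¬x7 is true.
  9. (¬x2 ∨ x4) — x4 is true.
  10. (x2 ∨ ¬x4 ∨ ¬x6) — x2 is true.
  11. (¬x2 ∨ ¬x7 ∨ x4) — ¬x7 is true.
  12. (¬x4 ∨ ¬x3 ∨ ¬x7) — ¬x7 is true.
  13. (¬x7 ∨ x1) — x1 is true.
  14. (x1 ∨ x5) — x1 is true.
  15. (¬x3 ∨ ¬x7 ∨ x5) — ¬x7 is true.
  16. (x2 ∨ ¬x6 ∨ ¬x7) — ¬x7 is true.
  17. (x2 ∨ x4 ∨ ¬x1) — x2 is true.
  18. (x3 ∨ x1 ∨ ¬x7) — x1 is true.
  19. (x1 ∨ ¬x5) — x1 is true.
  20. (x7 ∨ ¬x2 ∨ x1) — x1 is true.
  21. (¬x6 ∨ ¬x5 ∨ x3) — ¬x5 is true.
  22. (x7 ∨ ¬x5 ∨ ¬x4) — ¬x5 is true.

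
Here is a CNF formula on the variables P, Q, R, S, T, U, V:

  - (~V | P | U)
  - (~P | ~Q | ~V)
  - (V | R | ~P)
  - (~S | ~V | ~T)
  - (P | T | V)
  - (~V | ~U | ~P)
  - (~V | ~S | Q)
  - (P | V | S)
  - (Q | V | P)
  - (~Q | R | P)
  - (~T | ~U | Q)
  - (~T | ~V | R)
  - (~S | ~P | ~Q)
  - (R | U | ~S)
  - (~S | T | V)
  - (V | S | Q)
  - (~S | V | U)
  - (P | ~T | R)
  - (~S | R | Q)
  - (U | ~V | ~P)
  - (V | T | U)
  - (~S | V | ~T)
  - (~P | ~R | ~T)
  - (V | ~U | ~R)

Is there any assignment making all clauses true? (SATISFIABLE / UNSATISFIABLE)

SATISFIABLE

Try P = False.
Set Q = True and propagate.
  then R is forced to True.
For the remaining variables, S = False, T = False, U = True, V = True works.
Every clause has at least one true literal under this assignment.
So P=F  Q=T  R=T  S=F  T=F  U=T  V=T is a satisfying assignment.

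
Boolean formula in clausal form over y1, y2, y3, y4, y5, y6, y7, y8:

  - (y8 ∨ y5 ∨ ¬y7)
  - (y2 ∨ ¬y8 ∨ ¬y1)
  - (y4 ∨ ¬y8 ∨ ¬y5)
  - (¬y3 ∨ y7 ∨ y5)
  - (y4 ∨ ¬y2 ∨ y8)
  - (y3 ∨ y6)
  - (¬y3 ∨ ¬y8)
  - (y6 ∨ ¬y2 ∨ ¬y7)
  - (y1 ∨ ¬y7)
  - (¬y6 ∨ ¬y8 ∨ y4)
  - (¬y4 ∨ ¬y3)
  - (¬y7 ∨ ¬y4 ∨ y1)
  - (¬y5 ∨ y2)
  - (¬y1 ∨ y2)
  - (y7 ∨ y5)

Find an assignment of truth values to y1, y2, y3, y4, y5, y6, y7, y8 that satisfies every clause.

y1 = 1  y2 = 1  y3 = 0  y4 = 1  y5 = 1  y6 = 1  y7 = 0  y8 = 0

Check each clause:
  1. (y5 ∨ ¬y7 ∨ y8) — ¬y7 is true.
  2. (¬y8 ∨ y2 ∨ ¬y1) — ¬y8 is true.
  3. (¬y5 ∨ y4 ∨ ¬y8) — ¬y8 is true.
  4. (y7 ∨ ¬y3 ∨ y5) — ¬y3 is true.
  5. (y8 ∨ y4 ∨ ¬y2) — y4 is true.
  6. (y6 ∨ y3) — y6 is true.
  7. (¬y3 ∨ ¬y8) — ¬y8 is true.
  8. (¬y7 ∨ ¬y2 ∨ y6) — ¬y7 is true.
  9. (y1 ∨ ¬y7) — y1 is true.
  10. (¬y6 ∨ ¬y8 ∨ y4) — ¬y8 is true.
  11. (¬y3 ∨ ¬y4) — ¬y3 is true.
  12. (¬y7 ∨ ¬y4 ∨ y1) — ¬y7 is true.
  13. (y2 ∨ ¬y5) — y2 is true.
  14. (¬y1 ∨ y2) — y2 is true.
  15. (y5 ∨ y7) — y5 is true.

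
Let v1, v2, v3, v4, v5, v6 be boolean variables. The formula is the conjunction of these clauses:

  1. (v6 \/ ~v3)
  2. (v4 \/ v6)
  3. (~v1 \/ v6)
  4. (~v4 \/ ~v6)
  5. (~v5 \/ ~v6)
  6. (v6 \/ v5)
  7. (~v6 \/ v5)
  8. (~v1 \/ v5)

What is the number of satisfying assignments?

Satisfying assignments:
  v1=0 v2=0 v3=0 v4=1 v5=1 v6=0
  v1=0 v2=1 v3=0 v4=1 v5=1 v6=0
That's 2 in total.

2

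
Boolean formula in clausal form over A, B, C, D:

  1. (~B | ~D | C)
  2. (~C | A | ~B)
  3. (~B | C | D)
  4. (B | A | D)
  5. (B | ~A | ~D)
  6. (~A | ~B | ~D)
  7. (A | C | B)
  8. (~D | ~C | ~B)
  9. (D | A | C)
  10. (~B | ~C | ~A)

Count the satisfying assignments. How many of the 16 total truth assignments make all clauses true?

3

The models are:
  A=0 B=0 C=1 D=1
  A=1 B=0 C=0 D=0
  A=1 B=0 C=1 D=0
That's 3 in total.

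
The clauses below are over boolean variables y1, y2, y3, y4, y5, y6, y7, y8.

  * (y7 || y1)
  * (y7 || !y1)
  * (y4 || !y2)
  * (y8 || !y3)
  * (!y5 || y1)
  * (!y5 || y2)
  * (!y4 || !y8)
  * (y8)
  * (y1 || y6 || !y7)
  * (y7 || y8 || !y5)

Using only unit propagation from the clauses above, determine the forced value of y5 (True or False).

(y8) stands alone — y8 = True.
(!y8 || !y4) with y8 = True leaves only !y4, so y4 = False.
(!y2 || y4) with y4 = False leaves only !y2, so y2 = False.
(y2 || !y5): since y2 = False, the clause reduces to (!y5). y5 = False.

False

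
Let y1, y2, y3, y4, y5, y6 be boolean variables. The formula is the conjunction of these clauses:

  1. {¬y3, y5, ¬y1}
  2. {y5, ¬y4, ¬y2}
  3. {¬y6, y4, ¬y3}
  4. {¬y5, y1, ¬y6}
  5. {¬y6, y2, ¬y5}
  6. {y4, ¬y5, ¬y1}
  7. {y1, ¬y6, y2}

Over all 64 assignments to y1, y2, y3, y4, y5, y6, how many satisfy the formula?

Case analysis on y5 and y1:
  y5=1, y1=1: y3 free; 3 ways for (y2,y4,y6) × 2^1 = 6.
  y5=1, y1=0: forces y6=0; y2, y3, y4 free → 2^3 = 8.
  y5=0, y1=1: y6 free; 3 ways for (y2,y3,y4) × 2^1 = 6.
  y5=0, y1=0: 7 of the 16 assignments to (y2,y3,y4,y6) work.
Total: 6 + 8 + 6 + 7 = 27.

27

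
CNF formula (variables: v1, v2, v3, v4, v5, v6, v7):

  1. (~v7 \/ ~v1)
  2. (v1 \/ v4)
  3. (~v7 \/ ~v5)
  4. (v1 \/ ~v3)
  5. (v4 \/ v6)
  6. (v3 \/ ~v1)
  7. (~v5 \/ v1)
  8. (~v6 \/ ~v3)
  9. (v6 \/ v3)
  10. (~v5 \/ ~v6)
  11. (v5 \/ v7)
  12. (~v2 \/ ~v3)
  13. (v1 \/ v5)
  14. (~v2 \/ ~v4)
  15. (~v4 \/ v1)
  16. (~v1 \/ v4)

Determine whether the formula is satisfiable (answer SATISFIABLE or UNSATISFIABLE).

Pure literal: v2 appears only negated; assign v2 = False.
Try v1 = True.
  then v7 is forced to False.
  then v3 is forced to True.
  then v6 is forced to False.
  then v4 is forced to True.
  then v5 is forced to True.
So v1 = True, v2 = False, v3 = True, v4 = True, v5 = True, v6 = False, v7 = False is a satisfying assignment.

SATISFIABLE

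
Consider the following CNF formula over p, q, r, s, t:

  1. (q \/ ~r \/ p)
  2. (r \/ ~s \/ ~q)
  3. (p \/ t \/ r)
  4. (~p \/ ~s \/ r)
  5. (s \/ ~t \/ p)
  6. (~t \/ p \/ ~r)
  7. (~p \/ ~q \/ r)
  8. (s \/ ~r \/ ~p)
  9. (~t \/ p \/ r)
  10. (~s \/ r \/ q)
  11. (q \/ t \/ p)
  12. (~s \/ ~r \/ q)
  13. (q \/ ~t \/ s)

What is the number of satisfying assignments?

Satisfying assignments:
  p=0 q=1 r=1 s=0 t=0
  p=0 q=1 r=1 s=1 t=0
  p=1 q=0 r=0 s=0 t=0
  p=1 q=1 r=1 s=1 t=0
  p=1 q=1 r=1 s=1 t=1
That's 5 in total.

5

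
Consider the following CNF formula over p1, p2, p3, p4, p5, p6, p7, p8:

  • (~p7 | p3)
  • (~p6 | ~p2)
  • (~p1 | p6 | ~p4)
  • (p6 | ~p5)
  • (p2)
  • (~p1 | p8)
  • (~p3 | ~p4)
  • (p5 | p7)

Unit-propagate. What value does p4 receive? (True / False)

False

Unit clause (p2) sets p2 = True.
(~p2 | ~p6) with p2 = True leaves only ~p6, so p6 = False.
From (p6 | ~p5) and p6 = False: p5 = False.
(p5 | p7) with p5 = False leaves only p7, so p7 = True.
(p3 | ~p7): since p7 = True, the clause reduces to (p3). p3 = True.
In (~p3 | ~p4), ~p3 is now false; ~p4 must hold, so p4 = False.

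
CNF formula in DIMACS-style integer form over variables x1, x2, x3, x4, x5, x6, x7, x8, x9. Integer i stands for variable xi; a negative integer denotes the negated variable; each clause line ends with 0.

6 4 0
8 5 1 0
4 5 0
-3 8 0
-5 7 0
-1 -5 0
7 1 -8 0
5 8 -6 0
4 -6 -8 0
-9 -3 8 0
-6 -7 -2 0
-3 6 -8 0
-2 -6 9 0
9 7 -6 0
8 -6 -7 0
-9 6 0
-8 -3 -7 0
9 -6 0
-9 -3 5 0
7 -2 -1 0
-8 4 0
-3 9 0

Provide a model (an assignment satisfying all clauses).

x2 occurs only negated in the remaining clauses — set x2 = False.
Pure literal: x3 appears only negated; assign x3 = False.
Set x1 = True and propagate.
  then x5 is forced to False.
  then x4 is forced to True.
Branch on x6: take x6 = True.
  then x8 is forced to True.
  then x9 is forced to True.
x7 is now unconstrained; take x7 = True.
Check each clause:
  1. (x4 ∨ x6) — x4 is true.
  2. (x8 ∨ x1 ∨ x5) — x8 is true.
  3. (x5 ∨ x4) — x4 is true.
  4. (¬x3 ∨ x8) — x8 is true.
  5. (x7 ∨ ¬x5) — ¬x5 is true.
  6. (¬x1 ∨ ¬x5) — ¬x5 is true.
  7. (x1 ∨ x7 ∨ ¬x8) — x1 is true.
  8. (x5 ∨ ¬x6 ∨ x8) — x8 is true.
  9. (¬x6 ∨ x4 ∨ ¬x8) — x4 is true.
  10. (x8 ∨ ¬x3 ∨ ¬x9) — x8 is true.
  11. (¬x7 ∨ ¬x6 ∨ ¬x2) — ¬x2 is true.
  12. (¬x3 ∨ ¬x8 ∨ x6) — ¬x3 is true.
  13. (x9 ∨ ¬x2 ∨ ¬x6) — x9 is true.
  14. (¬x6 ∨ x7 ∨ x9) — x9 is true.
  15. (¬x6 ∨ x8 ∨ ¬x7) — x8 is true.
  16. (x6 ∨ ¬x9) — x6 is true.
  17. (¬x8 ∨ ¬x3 ∨ ¬x7) — ¬x3 is true.
  18. (x9 ∨ ¬x6) — x9 is true.
  19. (¬x3 ∨ ¬x9 ∨ x5) — ¬x3 is true.
  20. (¬x2 ∨ x7 ∨ ¬x1) — ¬x2 is true.
  21. (¬x8 ∨ x4) — x4 is true.
  22. (¬x3 ∨ x9) — x9 is true.

x1=True, x2=False, x3=False, x4=True, x5=False, x6=True, x7=True, x8=True, x9=True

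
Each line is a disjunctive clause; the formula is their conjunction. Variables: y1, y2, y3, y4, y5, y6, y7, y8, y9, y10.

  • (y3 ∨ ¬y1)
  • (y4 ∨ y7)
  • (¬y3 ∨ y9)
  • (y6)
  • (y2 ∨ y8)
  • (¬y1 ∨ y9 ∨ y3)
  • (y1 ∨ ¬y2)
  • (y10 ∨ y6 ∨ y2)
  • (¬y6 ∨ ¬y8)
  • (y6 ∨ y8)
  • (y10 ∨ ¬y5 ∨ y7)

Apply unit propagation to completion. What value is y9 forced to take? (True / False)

(y6) is a unit clause: y6 = True.
(¬y6 ∨ ¬y8) with y6 = True leaves only ¬y8, so y8 = False.
In (y2 ∨ y8), y8 is now false; y2 must hold, so y2 = True.
(y1 ∨ ¬y2): since y2 = True, the clause reduces to (y1). y1 = True.
From (¬y1 ∨ y3) and y1 = True: y3 = True.
(¬y3 ∨ y9) with y3 = True leaves only y9, so y9 = True.

True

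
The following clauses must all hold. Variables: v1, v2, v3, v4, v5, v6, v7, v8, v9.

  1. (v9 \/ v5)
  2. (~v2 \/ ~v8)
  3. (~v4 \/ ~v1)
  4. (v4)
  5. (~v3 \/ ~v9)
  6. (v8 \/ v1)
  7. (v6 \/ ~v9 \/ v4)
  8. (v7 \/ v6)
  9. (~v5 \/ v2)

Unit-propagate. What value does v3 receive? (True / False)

False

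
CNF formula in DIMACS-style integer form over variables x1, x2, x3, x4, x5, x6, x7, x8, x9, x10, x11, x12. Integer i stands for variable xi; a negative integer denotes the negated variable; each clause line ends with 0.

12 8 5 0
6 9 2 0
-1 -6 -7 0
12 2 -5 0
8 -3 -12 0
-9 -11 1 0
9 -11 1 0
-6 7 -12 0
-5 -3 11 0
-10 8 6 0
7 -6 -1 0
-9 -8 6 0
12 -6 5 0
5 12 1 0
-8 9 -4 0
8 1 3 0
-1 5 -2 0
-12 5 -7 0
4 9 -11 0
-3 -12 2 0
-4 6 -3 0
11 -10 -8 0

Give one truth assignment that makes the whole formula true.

x1 = 1, x2 = 0, x3 = 0, x4 = 0, x5 = 1, x6 = 0, x7 = 1, x8 = 0, x9 = 1, x10 = 0, x11 = 0, x12 = 1

Pure literal: x10 appears only negated; assign x10 = False.
Set x1 = True and propagate.
For the remaining variables, x2 = False, x3 = False, x4 = False, x5 = True, x6 = False, x7 = True, x8 = False, x9 = True, x11 = False, x12 = True works.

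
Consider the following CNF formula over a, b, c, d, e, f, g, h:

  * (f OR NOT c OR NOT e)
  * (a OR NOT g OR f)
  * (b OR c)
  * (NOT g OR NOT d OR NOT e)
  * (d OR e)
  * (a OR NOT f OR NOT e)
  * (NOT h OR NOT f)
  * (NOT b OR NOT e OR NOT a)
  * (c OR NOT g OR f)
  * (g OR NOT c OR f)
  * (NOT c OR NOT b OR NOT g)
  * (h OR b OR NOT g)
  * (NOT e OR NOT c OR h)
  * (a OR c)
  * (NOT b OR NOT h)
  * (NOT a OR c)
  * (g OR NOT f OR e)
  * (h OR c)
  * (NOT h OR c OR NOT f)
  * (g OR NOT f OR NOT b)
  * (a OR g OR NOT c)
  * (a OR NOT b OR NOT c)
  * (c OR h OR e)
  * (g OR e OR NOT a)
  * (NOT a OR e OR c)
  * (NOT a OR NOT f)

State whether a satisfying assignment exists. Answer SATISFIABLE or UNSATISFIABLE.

Set a = True and propagate.
  then c is forced to True.
  then f is forced to False.
  then e is forced to False.
  then d is forced to True.
  then g is forced to True.
  then b is forced to False.
  then h is forced to True.
So a=True, b=False, c=True, d=True, e=False, f=False, g=True, h=True is a satisfying assignment.

SATISFIABLE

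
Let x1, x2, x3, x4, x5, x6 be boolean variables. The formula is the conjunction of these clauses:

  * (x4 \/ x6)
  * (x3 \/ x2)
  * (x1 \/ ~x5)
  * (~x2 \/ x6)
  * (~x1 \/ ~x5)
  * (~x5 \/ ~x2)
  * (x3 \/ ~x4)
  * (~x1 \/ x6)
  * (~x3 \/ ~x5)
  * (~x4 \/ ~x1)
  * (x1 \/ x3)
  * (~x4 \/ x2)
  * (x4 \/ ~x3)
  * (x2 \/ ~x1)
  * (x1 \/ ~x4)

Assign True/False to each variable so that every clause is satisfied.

x5 occurs only negated in the remaining clauses — set x5 = False.
Pure literal: x6 appears only positively; assign x6 = True.
Set x1 = True and propagate.
  then x4 is forced to False.
  then x3 is forced to False.
  then x2 is forced to True.

x1=True  x2=True  x3=False  x4=False  x5=False  x6=True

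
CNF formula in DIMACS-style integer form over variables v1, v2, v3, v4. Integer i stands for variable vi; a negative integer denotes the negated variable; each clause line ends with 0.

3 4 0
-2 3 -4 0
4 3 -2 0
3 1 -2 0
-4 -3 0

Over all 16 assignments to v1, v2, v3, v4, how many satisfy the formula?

6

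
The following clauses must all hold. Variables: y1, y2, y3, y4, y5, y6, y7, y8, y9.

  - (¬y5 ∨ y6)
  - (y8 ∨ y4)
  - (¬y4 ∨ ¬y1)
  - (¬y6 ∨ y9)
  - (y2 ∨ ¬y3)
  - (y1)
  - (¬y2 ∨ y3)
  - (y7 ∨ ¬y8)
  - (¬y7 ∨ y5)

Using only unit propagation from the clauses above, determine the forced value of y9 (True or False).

Unit clause (y1) sets y1 = True.
(¬y4 ∨ ¬y1): since y1 = True, the clause reduces to (¬y4). y4 = False.
(y4 ∨ y8): since y4 = False, the clause reduces to (y8). y8 = True.
(¬y8 ∨ y7) with y8 = True leaves only y7, so y7 = True.
(¬y7 ∨ y5) with y7 = True leaves only y5, so y5 = True.
In (y6 ∨ ¬y5), ¬y5 is now false; y6 must hold, so y6 = True.
From (y9 ∨ ¬y6) and y6 = True: y9 = True.

True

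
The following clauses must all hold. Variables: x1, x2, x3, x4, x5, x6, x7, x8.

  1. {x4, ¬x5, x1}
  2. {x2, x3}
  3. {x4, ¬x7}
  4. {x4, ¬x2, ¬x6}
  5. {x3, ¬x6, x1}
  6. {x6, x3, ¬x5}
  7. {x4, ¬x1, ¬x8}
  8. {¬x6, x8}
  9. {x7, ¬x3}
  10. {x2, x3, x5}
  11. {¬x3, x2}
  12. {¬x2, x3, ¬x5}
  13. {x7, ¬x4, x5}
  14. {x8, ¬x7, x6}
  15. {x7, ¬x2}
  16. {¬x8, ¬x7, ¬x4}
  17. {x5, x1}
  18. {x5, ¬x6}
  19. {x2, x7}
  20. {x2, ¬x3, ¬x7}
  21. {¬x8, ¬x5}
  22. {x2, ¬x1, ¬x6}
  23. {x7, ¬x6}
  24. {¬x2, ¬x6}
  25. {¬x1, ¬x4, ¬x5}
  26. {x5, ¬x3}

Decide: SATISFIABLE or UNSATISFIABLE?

UNSATISFIABLE

x2 = True:
  propagation gives x7=True, x4=True, x8=False, x6=False; an empty clause results — contradiction.
x2 = False:
  propagation gives x3=True; an empty clause results — contradiction.
Every branch closes, so no satisfying assignment exists.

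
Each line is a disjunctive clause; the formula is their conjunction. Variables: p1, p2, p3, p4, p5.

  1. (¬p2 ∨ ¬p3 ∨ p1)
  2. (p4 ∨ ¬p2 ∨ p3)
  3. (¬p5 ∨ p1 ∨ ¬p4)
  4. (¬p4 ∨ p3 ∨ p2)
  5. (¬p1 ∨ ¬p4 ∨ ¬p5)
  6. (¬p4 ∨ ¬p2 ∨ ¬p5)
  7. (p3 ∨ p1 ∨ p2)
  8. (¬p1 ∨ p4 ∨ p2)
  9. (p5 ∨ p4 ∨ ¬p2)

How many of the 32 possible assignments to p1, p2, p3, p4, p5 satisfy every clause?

8

Split on p2, then p4.
  p2=1, p4=1: remaining (p1,p3,p5) ∈ {(0,0,0); (1,0,0); (1,1,0)} — 3.
  p2=1, p4=0: remaining (p1,p3,p5) ∈ {(1,1,1)} — 1.
  p2=0, p4=1: remaining (p1,p3,p5) ∈ {(0,1,0); (1,1,0)} — 2.
  p2=0, p4=0: remaining (p1,p3,p5) ∈ {(0,1,0); (0,1,1)} — 2.
Total: 3 + 1 + 2 + 2 = 8.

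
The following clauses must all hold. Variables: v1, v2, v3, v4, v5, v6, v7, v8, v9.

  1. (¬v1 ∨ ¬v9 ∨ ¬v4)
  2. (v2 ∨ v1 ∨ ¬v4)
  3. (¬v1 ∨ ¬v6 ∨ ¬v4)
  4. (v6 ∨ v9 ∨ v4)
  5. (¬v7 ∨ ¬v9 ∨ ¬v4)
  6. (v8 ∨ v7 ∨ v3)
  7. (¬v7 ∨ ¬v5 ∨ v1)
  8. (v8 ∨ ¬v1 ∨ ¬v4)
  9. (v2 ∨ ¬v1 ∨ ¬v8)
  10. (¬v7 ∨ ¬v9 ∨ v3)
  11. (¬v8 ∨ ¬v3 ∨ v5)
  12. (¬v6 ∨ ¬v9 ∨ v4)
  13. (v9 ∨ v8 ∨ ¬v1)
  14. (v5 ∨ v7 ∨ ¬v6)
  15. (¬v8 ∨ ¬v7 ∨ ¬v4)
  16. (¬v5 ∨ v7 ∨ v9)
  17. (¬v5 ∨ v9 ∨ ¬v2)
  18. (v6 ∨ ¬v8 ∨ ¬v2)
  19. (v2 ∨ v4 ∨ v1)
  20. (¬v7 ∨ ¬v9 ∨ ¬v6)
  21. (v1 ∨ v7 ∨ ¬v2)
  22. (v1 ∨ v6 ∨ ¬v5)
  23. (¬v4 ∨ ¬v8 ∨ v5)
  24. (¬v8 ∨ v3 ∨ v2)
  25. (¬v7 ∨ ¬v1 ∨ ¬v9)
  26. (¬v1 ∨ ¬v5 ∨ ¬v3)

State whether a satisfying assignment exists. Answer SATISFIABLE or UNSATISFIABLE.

SATISFIABLE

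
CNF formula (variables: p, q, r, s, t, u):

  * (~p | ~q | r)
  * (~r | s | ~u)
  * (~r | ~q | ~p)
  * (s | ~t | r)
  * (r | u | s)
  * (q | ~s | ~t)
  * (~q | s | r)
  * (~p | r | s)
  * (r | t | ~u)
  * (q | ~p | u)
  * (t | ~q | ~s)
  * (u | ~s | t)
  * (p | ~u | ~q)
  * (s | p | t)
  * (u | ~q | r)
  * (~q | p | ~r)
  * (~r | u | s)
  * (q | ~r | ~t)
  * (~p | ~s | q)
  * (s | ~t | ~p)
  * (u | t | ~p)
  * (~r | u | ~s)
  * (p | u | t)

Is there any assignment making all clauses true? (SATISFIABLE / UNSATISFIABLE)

SATISFIABLE

Branch on p: take p = False.
Set q = False and propagate.
The remaining clauses are satisfied by r = True, s = True, t = False, u = True.
Every clause has at least one true literal under this assignment.
So p = F, q = F, r = T, s = T, t = F, u = T is a satisfying assignment.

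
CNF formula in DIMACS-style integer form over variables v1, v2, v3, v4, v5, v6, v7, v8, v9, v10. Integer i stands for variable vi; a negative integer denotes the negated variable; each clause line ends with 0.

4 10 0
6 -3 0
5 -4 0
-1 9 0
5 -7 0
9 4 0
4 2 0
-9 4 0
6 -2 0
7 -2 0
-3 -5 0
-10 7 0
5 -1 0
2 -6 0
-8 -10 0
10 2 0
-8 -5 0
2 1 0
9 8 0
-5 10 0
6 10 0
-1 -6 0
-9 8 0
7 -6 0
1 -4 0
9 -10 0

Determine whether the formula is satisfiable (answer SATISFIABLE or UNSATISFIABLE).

v10 = True:
  propagation gives v7=True, v5=True, v3=False, v8=False; an empty clause results — contradiction.
v10 = False:
  propagation gives v4=True, v5=True; an empty clause results — contradiction.
Every branch closes, so no satisfying assignment exists.

UNSATISFIABLE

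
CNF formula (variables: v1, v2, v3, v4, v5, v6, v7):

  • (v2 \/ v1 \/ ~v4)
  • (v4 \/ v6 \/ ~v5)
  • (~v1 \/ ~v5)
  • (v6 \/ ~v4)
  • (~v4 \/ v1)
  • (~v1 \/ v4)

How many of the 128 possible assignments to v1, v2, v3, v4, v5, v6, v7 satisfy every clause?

32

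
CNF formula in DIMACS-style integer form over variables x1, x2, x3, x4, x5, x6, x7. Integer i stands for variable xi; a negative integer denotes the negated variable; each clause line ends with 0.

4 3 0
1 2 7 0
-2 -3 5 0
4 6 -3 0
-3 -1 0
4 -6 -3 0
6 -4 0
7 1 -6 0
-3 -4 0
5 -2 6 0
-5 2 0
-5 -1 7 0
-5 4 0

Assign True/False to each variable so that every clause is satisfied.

x1=True  x2=False  x3=False  x4=True  x5=False  x6=True  x7=False

Check each clause:
  1. (x3 | x4) — x4 is true.
  2. (x2 | x1 | x7) — x1 is true.
  3. (x5 | ~x3 | ~x2) — ~x3 is true.
  4. (~x3 | x6 | x4) — x4 is true.
  5. (~x1 | ~x3) — ~x3 is true.
  6. (~x6 | ~x3 | x4) — x4 is true.
  7. (~x4 | x6) — x6 is true.
  8. (~x6 | x7 | x1) — x1 is true.
  9. (~x4 | ~x3) — ~x3 is true.
  10. (x6 | ~x2 | x5) — x6 is true.
  11. (x2 | ~x5) — ~x5 is true.
  12. (~x1 | x7 | ~x5) — ~x5 is true.
  13. (~x5 | x4) — ~x5 is true.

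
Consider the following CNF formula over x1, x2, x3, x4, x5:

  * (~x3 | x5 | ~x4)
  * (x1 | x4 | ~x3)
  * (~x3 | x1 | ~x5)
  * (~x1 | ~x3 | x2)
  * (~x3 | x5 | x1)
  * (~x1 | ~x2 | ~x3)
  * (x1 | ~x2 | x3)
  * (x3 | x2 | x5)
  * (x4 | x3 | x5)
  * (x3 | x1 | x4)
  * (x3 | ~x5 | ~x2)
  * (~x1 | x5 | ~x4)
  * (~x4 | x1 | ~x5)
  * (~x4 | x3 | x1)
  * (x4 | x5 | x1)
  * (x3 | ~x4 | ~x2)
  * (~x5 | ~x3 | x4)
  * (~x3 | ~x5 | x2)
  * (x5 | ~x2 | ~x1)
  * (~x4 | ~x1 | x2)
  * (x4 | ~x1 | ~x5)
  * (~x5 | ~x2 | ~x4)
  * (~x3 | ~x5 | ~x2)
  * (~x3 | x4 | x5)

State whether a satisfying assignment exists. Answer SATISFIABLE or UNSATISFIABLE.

UNSATISFIABLE

x3 = True:
  x5 = True:
    propagation gives x1=True, x2=True; an empty clause results — contradiction.
  x5 = False:
    propagation gives x4=False; an empty clause results — contradiction.
x3 = False:
  x4 = True:
    propagation gives x1=True, x5=True, x2=False; an empty clause results — contradiction.
  x4 = False:
    propagation gives x5=True, x1=True; an empty clause results — contradiction.
Every branch closes, so no satisfying assignment exists.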